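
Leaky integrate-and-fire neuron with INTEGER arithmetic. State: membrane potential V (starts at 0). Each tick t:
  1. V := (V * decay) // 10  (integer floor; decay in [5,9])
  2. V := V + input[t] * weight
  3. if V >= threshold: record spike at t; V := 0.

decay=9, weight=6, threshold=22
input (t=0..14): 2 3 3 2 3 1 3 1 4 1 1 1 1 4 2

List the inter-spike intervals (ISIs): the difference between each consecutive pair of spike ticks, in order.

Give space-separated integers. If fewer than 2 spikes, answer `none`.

t=0: input=2 -> V=12
t=1: input=3 -> V=0 FIRE
t=2: input=3 -> V=18
t=3: input=2 -> V=0 FIRE
t=4: input=3 -> V=18
t=5: input=1 -> V=0 FIRE
t=6: input=3 -> V=18
t=7: input=1 -> V=0 FIRE
t=8: input=4 -> V=0 FIRE
t=9: input=1 -> V=6
t=10: input=1 -> V=11
t=11: input=1 -> V=15
t=12: input=1 -> V=19
t=13: input=4 -> V=0 FIRE
t=14: input=2 -> V=12

Answer: 2 2 2 1 5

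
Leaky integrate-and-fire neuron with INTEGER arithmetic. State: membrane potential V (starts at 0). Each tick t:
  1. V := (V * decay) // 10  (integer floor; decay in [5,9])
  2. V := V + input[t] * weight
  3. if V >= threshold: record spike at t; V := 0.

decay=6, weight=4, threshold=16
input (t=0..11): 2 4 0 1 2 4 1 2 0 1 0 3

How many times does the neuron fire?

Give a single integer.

Answer: 2

Derivation:
t=0: input=2 -> V=8
t=1: input=4 -> V=0 FIRE
t=2: input=0 -> V=0
t=3: input=1 -> V=4
t=4: input=2 -> V=10
t=5: input=4 -> V=0 FIRE
t=6: input=1 -> V=4
t=7: input=2 -> V=10
t=8: input=0 -> V=6
t=9: input=1 -> V=7
t=10: input=0 -> V=4
t=11: input=3 -> V=14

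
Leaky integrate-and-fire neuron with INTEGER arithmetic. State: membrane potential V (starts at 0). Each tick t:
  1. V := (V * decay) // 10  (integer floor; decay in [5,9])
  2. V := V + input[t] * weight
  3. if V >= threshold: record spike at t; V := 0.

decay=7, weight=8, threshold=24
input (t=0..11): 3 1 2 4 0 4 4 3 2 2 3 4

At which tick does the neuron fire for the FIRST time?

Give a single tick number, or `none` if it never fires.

Answer: 0

Derivation:
t=0: input=3 -> V=0 FIRE
t=1: input=1 -> V=8
t=2: input=2 -> V=21
t=3: input=4 -> V=0 FIRE
t=4: input=0 -> V=0
t=5: input=4 -> V=0 FIRE
t=6: input=4 -> V=0 FIRE
t=7: input=3 -> V=0 FIRE
t=8: input=2 -> V=16
t=9: input=2 -> V=0 FIRE
t=10: input=3 -> V=0 FIRE
t=11: input=4 -> V=0 FIRE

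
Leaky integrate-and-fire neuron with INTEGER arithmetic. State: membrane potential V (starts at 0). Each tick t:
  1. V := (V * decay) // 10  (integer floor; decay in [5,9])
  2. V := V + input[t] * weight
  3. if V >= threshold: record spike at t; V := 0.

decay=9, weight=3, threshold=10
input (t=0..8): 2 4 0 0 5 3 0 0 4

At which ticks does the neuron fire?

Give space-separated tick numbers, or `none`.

t=0: input=2 -> V=6
t=1: input=4 -> V=0 FIRE
t=2: input=0 -> V=0
t=3: input=0 -> V=0
t=4: input=5 -> V=0 FIRE
t=5: input=3 -> V=9
t=6: input=0 -> V=8
t=7: input=0 -> V=7
t=8: input=4 -> V=0 FIRE

Answer: 1 4 8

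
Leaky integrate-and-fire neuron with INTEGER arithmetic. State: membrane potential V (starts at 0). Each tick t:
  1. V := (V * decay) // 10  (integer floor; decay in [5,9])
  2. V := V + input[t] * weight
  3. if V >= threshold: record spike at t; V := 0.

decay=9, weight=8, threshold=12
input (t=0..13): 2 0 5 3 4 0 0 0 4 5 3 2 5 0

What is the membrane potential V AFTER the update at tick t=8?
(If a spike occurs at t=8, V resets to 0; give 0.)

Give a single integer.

Answer: 0

Derivation:
t=0: input=2 -> V=0 FIRE
t=1: input=0 -> V=0
t=2: input=5 -> V=0 FIRE
t=3: input=3 -> V=0 FIRE
t=4: input=4 -> V=0 FIRE
t=5: input=0 -> V=0
t=6: input=0 -> V=0
t=7: input=0 -> V=0
t=8: input=4 -> V=0 FIRE
t=9: input=5 -> V=0 FIRE
t=10: input=3 -> V=0 FIRE
t=11: input=2 -> V=0 FIRE
t=12: input=5 -> V=0 FIRE
t=13: input=0 -> V=0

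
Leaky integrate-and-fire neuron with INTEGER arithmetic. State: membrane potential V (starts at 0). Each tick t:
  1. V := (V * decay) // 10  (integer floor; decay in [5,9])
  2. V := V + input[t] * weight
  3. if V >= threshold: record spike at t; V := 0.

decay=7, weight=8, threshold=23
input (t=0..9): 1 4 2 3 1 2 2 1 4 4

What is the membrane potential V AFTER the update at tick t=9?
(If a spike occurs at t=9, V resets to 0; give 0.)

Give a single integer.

Answer: 0

Derivation:
t=0: input=1 -> V=8
t=1: input=4 -> V=0 FIRE
t=2: input=2 -> V=16
t=3: input=3 -> V=0 FIRE
t=4: input=1 -> V=8
t=5: input=2 -> V=21
t=6: input=2 -> V=0 FIRE
t=7: input=1 -> V=8
t=8: input=4 -> V=0 FIRE
t=9: input=4 -> V=0 FIRE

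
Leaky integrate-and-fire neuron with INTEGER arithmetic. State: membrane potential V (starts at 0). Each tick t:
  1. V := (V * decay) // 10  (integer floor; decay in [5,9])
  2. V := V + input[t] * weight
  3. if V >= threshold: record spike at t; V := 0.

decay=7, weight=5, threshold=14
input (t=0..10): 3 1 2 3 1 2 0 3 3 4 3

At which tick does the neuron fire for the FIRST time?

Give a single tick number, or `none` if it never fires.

Answer: 0

Derivation:
t=0: input=3 -> V=0 FIRE
t=1: input=1 -> V=5
t=2: input=2 -> V=13
t=3: input=3 -> V=0 FIRE
t=4: input=1 -> V=5
t=5: input=2 -> V=13
t=6: input=0 -> V=9
t=7: input=3 -> V=0 FIRE
t=8: input=3 -> V=0 FIRE
t=9: input=4 -> V=0 FIRE
t=10: input=3 -> V=0 FIRE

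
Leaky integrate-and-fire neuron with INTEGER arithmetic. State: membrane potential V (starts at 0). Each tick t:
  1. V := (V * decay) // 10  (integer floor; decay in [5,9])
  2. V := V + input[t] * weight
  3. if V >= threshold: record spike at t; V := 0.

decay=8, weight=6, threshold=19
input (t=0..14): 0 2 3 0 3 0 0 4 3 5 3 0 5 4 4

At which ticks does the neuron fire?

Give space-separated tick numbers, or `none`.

Answer: 2 7 9 12 13 14

Derivation:
t=0: input=0 -> V=0
t=1: input=2 -> V=12
t=2: input=3 -> V=0 FIRE
t=3: input=0 -> V=0
t=4: input=3 -> V=18
t=5: input=0 -> V=14
t=6: input=0 -> V=11
t=7: input=4 -> V=0 FIRE
t=8: input=3 -> V=18
t=9: input=5 -> V=0 FIRE
t=10: input=3 -> V=18
t=11: input=0 -> V=14
t=12: input=5 -> V=0 FIRE
t=13: input=4 -> V=0 FIRE
t=14: input=4 -> V=0 FIRE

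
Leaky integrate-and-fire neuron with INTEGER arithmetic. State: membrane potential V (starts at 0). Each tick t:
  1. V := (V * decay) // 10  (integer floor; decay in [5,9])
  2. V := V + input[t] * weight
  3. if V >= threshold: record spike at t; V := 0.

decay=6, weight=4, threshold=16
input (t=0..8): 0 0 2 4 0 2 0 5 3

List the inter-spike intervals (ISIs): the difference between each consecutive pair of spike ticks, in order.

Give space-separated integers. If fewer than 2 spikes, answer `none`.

Answer: 4

Derivation:
t=0: input=0 -> V=0
t=1: input=0 -> V=0
t=2: input=2 -> V=8
t=3: input=4 -> V=0 FIRE
t=4: input=0 -> V=0
t=5: input=2 -> V=8
t=6: input=0 -> V=4
t=7: input=5 -> V=0 FIRE
t=8: input=3 -> V=12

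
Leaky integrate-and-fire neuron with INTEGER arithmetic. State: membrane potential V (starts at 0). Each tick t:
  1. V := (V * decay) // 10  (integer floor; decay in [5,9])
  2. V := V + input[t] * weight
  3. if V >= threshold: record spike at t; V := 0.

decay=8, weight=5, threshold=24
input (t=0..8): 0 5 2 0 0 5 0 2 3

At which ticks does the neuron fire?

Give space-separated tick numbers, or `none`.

t=0: input=0 -> V=0
t=1: input=5 -> V=0 FIRE
t=2: input=2 -> V=10
t=3: input=0 -> V=8
t=4: input=0 -> V=6
t=5: input=5 -> V=0 FIRE
t=6: input=0 -> V=0
t=7: input=2 -> V=10
t=8: input=3 -> V=23

Answer: 1 5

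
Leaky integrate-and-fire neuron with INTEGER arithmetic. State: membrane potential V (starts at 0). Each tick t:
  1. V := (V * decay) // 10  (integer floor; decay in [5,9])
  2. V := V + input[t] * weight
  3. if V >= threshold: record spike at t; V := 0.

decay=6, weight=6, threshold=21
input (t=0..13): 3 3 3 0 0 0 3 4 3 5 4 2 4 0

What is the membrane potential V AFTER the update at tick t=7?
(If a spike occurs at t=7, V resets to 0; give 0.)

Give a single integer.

Answer: 0

Derivation:
t=0: input=3 -> V=18
t=1: input=3 -> V=0 FIRE
t=2: input=3 -> V=18
t=3: input=0 -> V=10
t=4: input=0 -> V=6
t=5: input=0 -> V=3
t=6: input=3 -> V=19
t=7: input=4 -> V=0 FIRE
t=8: input=3 -> V=18
t=9: input=5 -> V=0 FIRE
t=10: input=4 -> V=0 FIRE
t=11: input=2 -> V=12
t=12: input=4 -> V=0 FIRE
t=13: input=0 -> V=0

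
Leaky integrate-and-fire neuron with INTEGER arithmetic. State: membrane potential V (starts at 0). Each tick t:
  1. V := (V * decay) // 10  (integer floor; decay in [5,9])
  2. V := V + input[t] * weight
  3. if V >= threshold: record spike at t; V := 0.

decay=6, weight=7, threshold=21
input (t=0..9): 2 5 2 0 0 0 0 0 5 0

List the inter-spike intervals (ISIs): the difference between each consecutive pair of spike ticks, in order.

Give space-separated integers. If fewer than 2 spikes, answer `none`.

t=0: input=2 -> V=14
t=1: input=5 -> V=0 FIRE
t=2: input=2 -> V=14
t=3: input=0 -> V=8
t=4: input=0 -> V=4
t=5: input=0 -> V=2
t=6: input=0 -> V=1
t=7: input=0 -> V=0
t=8: input=5 -> V=0 FIRE
t=9: input=0 -> V=0

Answer: 7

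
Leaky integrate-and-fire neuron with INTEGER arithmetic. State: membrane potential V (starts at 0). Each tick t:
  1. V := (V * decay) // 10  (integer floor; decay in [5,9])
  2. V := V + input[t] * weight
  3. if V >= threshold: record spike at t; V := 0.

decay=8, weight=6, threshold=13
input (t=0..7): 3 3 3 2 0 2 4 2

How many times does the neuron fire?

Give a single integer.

Answer: 5

Derivation:
t=0: input=3 -> V=0 FIRE
t=1: input=3 -> V=0 FIRE
t=2: input=3 -> V=0 FIRE
t=3: input=2 -> V=12
t=4: input=0 -> V=9
t=5: input=2 -> V=0 FIRE
t=6: input=4 -> V=0 FIRE
t=7: input=2 -> V=12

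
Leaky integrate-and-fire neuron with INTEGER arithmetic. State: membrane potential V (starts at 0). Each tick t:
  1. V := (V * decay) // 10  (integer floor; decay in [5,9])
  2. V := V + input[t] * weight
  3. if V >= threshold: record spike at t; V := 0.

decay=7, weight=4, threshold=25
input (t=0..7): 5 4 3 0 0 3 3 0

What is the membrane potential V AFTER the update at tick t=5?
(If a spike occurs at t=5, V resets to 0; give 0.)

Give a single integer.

Answer: 15

Derivation:
t=0: input=5 -> V=20
t=1: input=4 -> V=0 FIRE
t=2: input=3 -> V=12
t=3: input=0 -> V=8
t=4: input=0 -> V=5
t=5: input=3 -> V=15
t=6: input=3 -> V=22
t=7: input=0 -> V=15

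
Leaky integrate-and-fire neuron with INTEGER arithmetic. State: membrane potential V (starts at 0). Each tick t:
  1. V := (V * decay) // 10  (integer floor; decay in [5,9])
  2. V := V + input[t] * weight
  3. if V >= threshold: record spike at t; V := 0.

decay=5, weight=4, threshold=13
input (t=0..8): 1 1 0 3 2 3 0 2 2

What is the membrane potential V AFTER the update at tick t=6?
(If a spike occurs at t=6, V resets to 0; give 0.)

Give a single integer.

Answer: 0

Derivation:
t=0: input=1 -> V=4
t=1: input=1 -> V=6
t=2: input=0 -> V=3
t=3: input=3 -> V=0 FIRE
t=4: input=2 -> V=8
t=5: input=3 -> V=0 FIRE
t=6: input=0 -> V=0
t=7: input=2 -> V=8
t=8: input=2 -> V=12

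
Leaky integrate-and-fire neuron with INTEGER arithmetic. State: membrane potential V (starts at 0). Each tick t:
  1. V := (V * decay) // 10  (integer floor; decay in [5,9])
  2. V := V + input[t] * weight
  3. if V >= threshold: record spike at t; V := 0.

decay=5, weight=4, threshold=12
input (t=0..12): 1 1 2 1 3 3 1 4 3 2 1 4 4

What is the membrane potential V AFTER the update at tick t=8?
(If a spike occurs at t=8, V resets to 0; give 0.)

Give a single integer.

t=0: input=1 -> V=4
t=1: input=1 -> V=6
t=2: input=2 -> V=11
t=3: input=1 -> V=9
t=4: input=3 -> V=0 FIRE
t=5: input=3 -> V=0 FIRE
t=6: input=1 -> V=4
t=7: input=4 -> V=0 FIRE
t=8: input=3 -> V=0 FIRE
t=9: input=2 -> V=8
t=10: input=1 -> V=8
t=11: input=4 -> V=0 FIRE
t=12: input=4 -> V=0 FIRE

Answer: 0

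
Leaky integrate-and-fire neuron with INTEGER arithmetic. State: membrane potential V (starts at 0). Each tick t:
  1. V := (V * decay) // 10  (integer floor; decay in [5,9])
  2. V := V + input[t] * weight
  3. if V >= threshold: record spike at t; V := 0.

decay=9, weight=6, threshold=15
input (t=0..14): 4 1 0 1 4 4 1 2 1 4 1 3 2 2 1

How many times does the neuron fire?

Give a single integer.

Answer: 7

Derivation:
t=0: input=4 -> V=0 FIRE
t=1: input=1 -> V=6
t=2: input=0 -> V=5
t=3: input=1 -> V=10
t=4: input=4 -> V=0 FIRE
t=5: input=4 -> V=0 FIRE
t=6: input=1 -> V=6
t=7: input=2 -> V=0 FIRE
t=8: input=1 -> V=6
t=9: input=4 -> V=0 FIRE
t=10: input=1 -> V=6
t=11: input=3 -> V=0 FIRE
t=12: input=2 -> V=12
t=13: input=2 -> V=0 FIRE
t=14: input=1 -> V=6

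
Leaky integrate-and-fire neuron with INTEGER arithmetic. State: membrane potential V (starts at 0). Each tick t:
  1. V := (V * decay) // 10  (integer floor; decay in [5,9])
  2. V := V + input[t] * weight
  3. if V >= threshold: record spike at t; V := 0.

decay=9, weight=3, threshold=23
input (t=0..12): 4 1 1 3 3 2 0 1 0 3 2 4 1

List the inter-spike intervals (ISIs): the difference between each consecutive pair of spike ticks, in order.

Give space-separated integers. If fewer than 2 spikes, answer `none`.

t=0: input=4 -> V=12
t=1: input=1 -> V=13
t=2: input=1 -> V=14
t=3: input=3 -> V=21
t=4: input=3 -> V=0 FIRE
t=5: input=2 -> V=6
t=6: input=0 -> V=5
t=7: input=1 -> V=7
t=8: input=0 -> V=6
t=9: input=3 -> V=14
t=10: input=2 -> V=18
t=11: input=4 -> V=0 FIRE
t=12: input=1 -> V=3

Answer: 7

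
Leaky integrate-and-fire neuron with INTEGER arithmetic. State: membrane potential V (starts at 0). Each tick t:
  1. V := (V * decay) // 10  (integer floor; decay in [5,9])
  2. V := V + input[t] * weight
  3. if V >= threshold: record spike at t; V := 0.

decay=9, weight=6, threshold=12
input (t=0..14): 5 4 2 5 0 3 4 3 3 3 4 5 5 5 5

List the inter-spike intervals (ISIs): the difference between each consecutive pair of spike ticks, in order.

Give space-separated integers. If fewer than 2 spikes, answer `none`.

t=0: input=5 -> V=0 FIRE
t=1: input=4 -> V=0 FIRE
t=2: input=2 -> V=0 FIRE
t=3: input=5 -> V=0 FIRE
t=4: input=0 -> V=0
t=5: input=3 -> V=0 FIRE
t=6: input=4 -> V=0 FIRE
t=7: input=3 -> V=0 FIRE
t=8: input=3 -> V=0 FIRE
t=9: input=3 -> V=0 FIRE
t=10: input=4 -> V=0 FIRE
t=11: input=5 -> V=0 FIRE
t=12: input=5 -> V=0 FIRE
t=13: input=5 -> V=0 FIRE
t=14: input=5 -> V=0 FIRE

Answer: 1 1 1 2 1 1 1 1 1 1 1 1 1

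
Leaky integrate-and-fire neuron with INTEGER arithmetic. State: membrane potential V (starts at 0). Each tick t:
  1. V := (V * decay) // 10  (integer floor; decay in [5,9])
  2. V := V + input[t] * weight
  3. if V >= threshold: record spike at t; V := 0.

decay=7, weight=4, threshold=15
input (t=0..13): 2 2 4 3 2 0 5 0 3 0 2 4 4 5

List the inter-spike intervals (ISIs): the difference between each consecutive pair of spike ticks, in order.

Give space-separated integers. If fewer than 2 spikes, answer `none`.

Answer: 2 2 5 1 1

Derivation:
t=0: input=2 -> V=8
t=1: input=2 -> V=13
t=2: input=4 -> V=0 FIRE
t=3: input=3 -> V=12
t=4: input=2 -> V=0 FIRE
t=5: input=0 -> V=0
t=6: input=5 -> V=0 FIRE
t=7: input=0 -> V=0
t=8: input=3 -> V=12
t=9: input=0 -> V=8
t=10: input=2 -> V=13
t=11: input=4 -> V=0 FIRE
t=12: input=4 -> V=0 FIRE
t=13: input=5 -> V=0 FIRE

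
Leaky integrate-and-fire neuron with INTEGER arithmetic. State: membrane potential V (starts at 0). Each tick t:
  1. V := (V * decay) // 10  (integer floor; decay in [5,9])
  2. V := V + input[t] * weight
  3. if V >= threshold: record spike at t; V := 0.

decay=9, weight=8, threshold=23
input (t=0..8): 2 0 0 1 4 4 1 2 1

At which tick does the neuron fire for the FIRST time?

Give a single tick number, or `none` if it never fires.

t=0: input=2 -> V=16
t=1: input=0 -> V=14
t=2: input=0 -> V=12
t=3: input=1 -> V=18
t=4: input=4 -> V=0 FIRE
t=5: input=4 -> V=0 FIRE
t=6: input=1 -> V=8
t=7: input=2 -> V=0 FIRE
t=8: input=1 -> V=8

Answer: 4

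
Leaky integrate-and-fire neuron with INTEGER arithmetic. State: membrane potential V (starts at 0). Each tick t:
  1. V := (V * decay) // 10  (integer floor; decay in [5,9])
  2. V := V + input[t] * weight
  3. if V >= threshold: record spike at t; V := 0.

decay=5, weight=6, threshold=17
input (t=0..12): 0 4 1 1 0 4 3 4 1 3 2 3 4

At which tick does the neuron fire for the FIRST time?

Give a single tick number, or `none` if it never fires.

Answer: 1

Derivation:
t=0: input=0 -> V=0
t=1: input=4 -> V=0 FIRE
t=2: input=1 -> V=6
t=3: input=1 -> V=9
t=4: input=0 -> V=4
t=5: input=4 -> V=0 FIRE
t=6: input=3 -> V=0 FIRE
t=7: input=4 -> V=0 FIRE
t=8: input=1 -> V=6
t=9: input=3 -> V=0 FIRE
t=10: input=2 -> V=12
t=11: input=3 -> V=0 FIRE
t=12: input=4 -> V=0 FIRE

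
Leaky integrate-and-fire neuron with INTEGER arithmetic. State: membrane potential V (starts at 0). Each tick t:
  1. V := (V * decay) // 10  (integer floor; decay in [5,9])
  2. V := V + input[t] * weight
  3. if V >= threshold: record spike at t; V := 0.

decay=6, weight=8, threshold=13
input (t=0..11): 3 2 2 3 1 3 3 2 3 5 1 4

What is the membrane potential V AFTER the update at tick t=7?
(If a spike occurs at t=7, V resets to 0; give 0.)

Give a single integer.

Answer: 0

Derivation:
t=0: input=3 -> V=0 FIRE
t=1: input=2 -> V=0 FIRE
t=2: input=2 -> V=0 FIRE
t=3: input=3 -> V=0 FIRE
t=4: input=1 -> V=8
t=5: input=3 -> V=0 FIRE
t=6: input=3 -> V=0 FIRE
t=7: input=2 -> V=0 FIRE
t=8: input=3 -> V=0 FIRE
t=9: input=5 -> V=0 FIRE
t=10: input=1 -> V=8
t=11: input=4 -> V=0 FIRE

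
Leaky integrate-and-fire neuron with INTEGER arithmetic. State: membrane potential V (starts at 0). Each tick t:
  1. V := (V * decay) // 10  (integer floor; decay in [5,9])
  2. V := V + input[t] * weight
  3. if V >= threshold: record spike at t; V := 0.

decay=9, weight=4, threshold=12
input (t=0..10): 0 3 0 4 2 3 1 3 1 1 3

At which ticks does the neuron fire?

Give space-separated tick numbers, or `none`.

Answer: 1 3 5 7 10

Derivation:
t=0: input=0 -> V=0
t=1: input=3 -> V=0 FIRE
t=2: input=0 -> V=0
t=3: input=4 -> V=0 FIRE
t=4: input=2 -> V=8
t=5: input=3 -> V=0 FIRE
t=6: input=1 -> V=4
t=7: input=3 -> V=0 FIRE
t=8: input=1 -> V=4
t=9: input=1 -> V=7
t=10: input=3 -> V=0 FIRE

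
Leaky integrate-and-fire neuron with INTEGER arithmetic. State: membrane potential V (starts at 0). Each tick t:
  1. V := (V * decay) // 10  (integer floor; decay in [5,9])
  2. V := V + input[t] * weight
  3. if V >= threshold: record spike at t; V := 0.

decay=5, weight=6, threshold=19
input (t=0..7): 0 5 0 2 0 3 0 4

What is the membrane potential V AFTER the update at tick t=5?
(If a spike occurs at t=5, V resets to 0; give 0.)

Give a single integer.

t=0: input=0 -> V=0
t=1: input=5 -> V=0 FIRE
t=2: input=0 -> V=0
t=3: input=2 -> V=12
t=4: input=0 -> V=6
t=5: input=3 -> V=0 FIRE
t=6: input=0 -> V=0
t=7: input=4 -> V=0 FIRE

Answer: 0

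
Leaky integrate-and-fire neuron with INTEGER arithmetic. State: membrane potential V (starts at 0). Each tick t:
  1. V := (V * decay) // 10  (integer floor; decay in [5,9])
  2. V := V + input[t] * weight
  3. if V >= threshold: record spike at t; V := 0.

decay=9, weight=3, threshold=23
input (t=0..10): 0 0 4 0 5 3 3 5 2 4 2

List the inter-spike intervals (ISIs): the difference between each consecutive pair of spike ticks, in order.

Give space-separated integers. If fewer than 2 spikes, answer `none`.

Answer: 3

Derivation:
t=0: input=0 -> V=0
t=1: input=0 -> V=0
t=2: input=4 -> V=12
t=3: input=0 -> V=10
t=4: input=5 -> V=0 FIRE
t=5: input=3 -> V=9
t=6: input=3 -> V=17
t=7: input=5 -> V=0 FIRE
t=8: input=2 -> V=6
t=9: input=4 -> V=17
t=10: input=2 -> V=21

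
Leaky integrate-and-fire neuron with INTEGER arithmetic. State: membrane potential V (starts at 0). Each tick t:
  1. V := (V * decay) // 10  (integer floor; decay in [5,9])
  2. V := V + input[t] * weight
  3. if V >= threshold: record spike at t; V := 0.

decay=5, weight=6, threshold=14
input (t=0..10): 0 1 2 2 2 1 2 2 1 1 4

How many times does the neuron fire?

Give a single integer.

Answer: 4

Derivation:
t=0: input=0 -> V=0
t=1: input=1 -> V=6
t=2: input=2 -> V=0 FIRE
t=3: input=2 -> V=12
t=4: input=2 -> V=0 FIRE
t=5: input=1 -> V=6
t=6: input=2 -> V=0 FIRE
t=7: input=2 -> V=12
t=8: input=1 -> V=12
t=9: input=1 -> V=12
t=10: input=4 -> V=0 FIRE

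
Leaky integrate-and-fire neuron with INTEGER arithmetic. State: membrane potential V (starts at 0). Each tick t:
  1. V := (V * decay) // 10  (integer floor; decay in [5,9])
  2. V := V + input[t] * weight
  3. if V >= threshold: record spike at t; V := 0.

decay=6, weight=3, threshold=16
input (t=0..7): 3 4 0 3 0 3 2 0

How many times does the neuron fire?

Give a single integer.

Answer: 1

Derivation:
t=0: input=3 -> V=9
t=1: input=4 -> V=0 FIRE
t=2: input=0 -> V=0
t=3: input=3 -> V=9
t=4: input=0 -> V=5
t=5: input=3 -> V=12
t=6: input=2 -> V=13
t=7: input=0 -> V=7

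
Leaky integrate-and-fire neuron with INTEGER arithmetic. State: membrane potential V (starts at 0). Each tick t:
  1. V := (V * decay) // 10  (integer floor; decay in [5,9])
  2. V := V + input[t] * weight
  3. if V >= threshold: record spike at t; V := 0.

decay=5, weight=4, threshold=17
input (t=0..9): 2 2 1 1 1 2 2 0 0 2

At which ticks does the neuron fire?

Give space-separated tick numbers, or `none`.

Answer: none

Derivation:
t=0: input=2 -> V=8
t=1: input=2 -> V=12
t=2: input=1 -> V=10
t=3: input=1 -> V=9
t=4: input=1 -> V=8
t=5: input=2 -> V=12
t=6: input=2 -> V=14
t=7: input=0 -> V=7
t=8: input=0 -> V=3
t=9: input=2 -> V=9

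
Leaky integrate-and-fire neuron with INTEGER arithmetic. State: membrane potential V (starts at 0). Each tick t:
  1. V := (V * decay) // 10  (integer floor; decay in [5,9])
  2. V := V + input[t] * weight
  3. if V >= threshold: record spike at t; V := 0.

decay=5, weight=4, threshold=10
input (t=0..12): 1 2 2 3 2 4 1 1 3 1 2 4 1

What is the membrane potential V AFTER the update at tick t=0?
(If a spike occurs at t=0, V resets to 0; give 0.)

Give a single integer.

Answer: 4

Derivation:
t=0: input=1 -> V=4
t=1: input=2 -> V=0 FIRE
t=2: input=2 -> V=8
t=3: input=3 -> V=0 FIRE
t=4: input=2 -> V=8
t=5: input=4 -> V=0 FIRE
t=6: input=1 -> V=4
t=7: input=1 -> V=6
t=8: input=3 -> V=0 FIRE
t=9: input=1 -> V=4
t=10: input=2 -> V=0 FIRE
t=11: input=4 -> V=0 FIRE
t=12: input=1 -> V=4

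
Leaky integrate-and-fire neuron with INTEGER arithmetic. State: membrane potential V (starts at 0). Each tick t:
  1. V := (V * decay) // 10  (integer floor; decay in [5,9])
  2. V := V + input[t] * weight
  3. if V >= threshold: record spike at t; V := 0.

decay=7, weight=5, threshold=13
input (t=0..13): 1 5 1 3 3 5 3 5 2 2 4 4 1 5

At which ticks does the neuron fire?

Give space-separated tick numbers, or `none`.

Answer: 1 3 4 5 6 7 9 10 11 13

Derivation:
t=0: input=1 -> V=5
t=1: input=5 -> V=0 FIRE
t=2: input=1 -> V=5
t=3: input=3 -> V=0 FIRE
t=4: input=3 -> V=0 FIRE
t=5: input=5 -> V=0 FIRE
t=6: input=3 -> V=0 FIRE
t=7: input=5 -> V=0 FIRE
t=8: input=2 -> V=10
t=9: input=2 -> V=0 FIRE
t=10: input=4 -> V=0 FIRE
t=11: input=4 -> V=0 FIRE
t=12: input=1 -> V=5
t=13: input=5 -> V=0 FIRE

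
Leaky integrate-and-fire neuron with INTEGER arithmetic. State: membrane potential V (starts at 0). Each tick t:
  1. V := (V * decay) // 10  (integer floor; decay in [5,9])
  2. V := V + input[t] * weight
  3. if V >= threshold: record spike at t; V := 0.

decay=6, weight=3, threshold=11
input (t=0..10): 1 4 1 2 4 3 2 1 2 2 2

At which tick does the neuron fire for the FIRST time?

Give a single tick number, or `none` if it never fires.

Answer: 1

Derivation:
t=0: input=1 -> V=3
t=1: input=4 -> V=0 FIRE
t=2: input=1 -> V=3
t=3: input=2 -> V=7
t=4: input=4 -> V=0 FIRE
t=5: input=3 -> V=9
t=6: input=2 -> V=0 FIRE
t=7: input=1 -> V=3
t=8: input=2 -> V=7
t=9: input=2 -> V=10
t=10: input=2 -> V=0 FIRE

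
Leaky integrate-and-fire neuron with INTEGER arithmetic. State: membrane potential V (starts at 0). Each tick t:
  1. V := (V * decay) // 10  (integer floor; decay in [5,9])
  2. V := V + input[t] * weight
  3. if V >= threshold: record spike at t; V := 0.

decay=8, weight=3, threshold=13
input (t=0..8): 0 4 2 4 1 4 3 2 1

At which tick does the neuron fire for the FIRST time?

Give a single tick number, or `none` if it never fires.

Answer: 2

Derivation:
t=0: input=0 -> V=0
t=1: input=4 -> V=12
t=2: input=2 -> V=0 FIRE
t=3: input=4 -> V=12
t=4: input=1 -> V=12
t=5: input=4 -> V=0 FIRE
t=6: input=3 -> V=9
t=7: input=2 -> V=0 FIRE
t=8: input=1 -> V=3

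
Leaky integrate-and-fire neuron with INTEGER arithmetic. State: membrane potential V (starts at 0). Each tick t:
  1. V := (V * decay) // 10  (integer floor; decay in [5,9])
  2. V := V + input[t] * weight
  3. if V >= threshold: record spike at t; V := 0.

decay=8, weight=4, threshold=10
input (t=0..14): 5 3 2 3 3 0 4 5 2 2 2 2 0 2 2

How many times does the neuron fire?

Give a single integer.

Answer: 9

Derivation:
t=0: input=5 -> V=0 FIRE
t=1: input=3 -> V=0 FIRE
t=2: input=2 -> V=8
t=3: input=3 -> V=0 FIRE
t=4: input=3 -> V=0 FIRE
t=5: input=0 -> V=0
t=6: input=4 -> V=0 FIRE
t=7: input=5 -> V=0 FIRE
t=8: input=2 -> V=8
t=9: input=2 -> V=0 FIRE
t=10: input=2 -> V=8
t=11: input=2 -> V=0 FIRE
t=12: input=0 -> V=0
t=13: input=2 -> V=8
t=14: input=2 -> V=0 FIRE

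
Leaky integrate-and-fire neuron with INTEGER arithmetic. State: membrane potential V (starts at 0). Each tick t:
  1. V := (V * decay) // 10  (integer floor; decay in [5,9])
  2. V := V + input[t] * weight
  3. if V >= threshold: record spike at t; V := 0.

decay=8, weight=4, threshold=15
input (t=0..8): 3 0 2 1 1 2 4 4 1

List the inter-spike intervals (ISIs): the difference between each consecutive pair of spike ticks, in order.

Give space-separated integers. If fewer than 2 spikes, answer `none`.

t=0: input=3 -> V=12
t=1: input=0 -> V=9
t=2: input=2 -> V=0 FIRE
t=3: input=1 -> V=4
t=4: input=1 -> V=7
t=5: input=2 -> V=13
t=6: input=4 -> V=0 FIRE
t=7: input=4 -> V=0 FIRE
t=8: input=1 -> V=4

Answer: 4 1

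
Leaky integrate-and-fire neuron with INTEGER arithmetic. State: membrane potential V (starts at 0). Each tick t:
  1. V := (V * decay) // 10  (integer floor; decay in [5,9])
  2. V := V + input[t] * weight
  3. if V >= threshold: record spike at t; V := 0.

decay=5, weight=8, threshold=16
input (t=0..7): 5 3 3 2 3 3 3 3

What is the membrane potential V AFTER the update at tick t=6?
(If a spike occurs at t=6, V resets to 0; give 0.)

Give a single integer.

Answer: 0

Derivation:
t=0: input=5 -> V=0 FIRE
t=1: input=3 -> V=0 FIRE
t=2: input=3 -> V=0 FIRE
t=3: input=2 -> V=0 FIRE
t=4: input=3 -> V=0 FIRE
t=5: input=3 -> V=0 FIRE
t=6: input=3 -> V=0 FIRE
t=7: input=3 -> V=0 FIRE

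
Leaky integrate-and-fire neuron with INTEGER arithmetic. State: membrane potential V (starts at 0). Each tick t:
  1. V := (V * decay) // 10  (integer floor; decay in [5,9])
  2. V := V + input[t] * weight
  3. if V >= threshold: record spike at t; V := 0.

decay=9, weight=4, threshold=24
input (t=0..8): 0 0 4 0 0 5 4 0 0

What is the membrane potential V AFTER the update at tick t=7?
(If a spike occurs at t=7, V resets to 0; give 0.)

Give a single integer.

Answer: 14

Derivation:
t=0: input=0 -> V=0
t=1: input=0 -> V=0
t=2: input=4 -> V=16
t=3: input=0 -> V=14
t=4: input=0 -> V=12
t=5: input=5 -> V=0 FIRE
t=6: input=4 -> V=16
t=7: input=0 -> V=14
t=8: input=0 -> V=12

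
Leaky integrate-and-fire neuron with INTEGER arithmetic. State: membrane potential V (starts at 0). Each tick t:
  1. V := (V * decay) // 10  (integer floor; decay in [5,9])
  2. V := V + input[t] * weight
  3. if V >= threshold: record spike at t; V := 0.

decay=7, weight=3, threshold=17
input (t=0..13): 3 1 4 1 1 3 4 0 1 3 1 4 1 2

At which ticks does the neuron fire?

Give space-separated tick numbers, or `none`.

t=0: input=3 -> V=9
t=1: input=1 -> V=9
t=2: input=4 -> V=0 FIRE
t=3: input=1 -> V=3
t=4: input=1 -> V=5
t=5: input=3 -> V=12
t=6: input=4 -> V=0 FIRE
t=7: input=0 -> V=0
t=8: input=1 -> V=3
t=9: input=3 -> V=11
t=10: input=1 -> V=10
t=11: input=4 -> V=0 FIRE
t=12: input=1 -> V=3
t=13: input=2 -> V=8

Answer: 2 6 11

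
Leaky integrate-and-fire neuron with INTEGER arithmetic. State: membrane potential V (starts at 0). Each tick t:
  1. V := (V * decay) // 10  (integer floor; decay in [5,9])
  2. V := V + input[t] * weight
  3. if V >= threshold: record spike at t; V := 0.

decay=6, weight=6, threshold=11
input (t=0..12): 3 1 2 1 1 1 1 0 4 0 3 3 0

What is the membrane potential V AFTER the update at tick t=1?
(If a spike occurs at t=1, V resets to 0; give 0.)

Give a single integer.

t=0: input=3 -> V=0 FIRE
t=1: input=1 -> V=6
t=2: input=2 -> V=0 FIRE
t=3: input=1 -> V=6
t=4: input=1 -> V=9
t=5: input=1 -> V=0 FIRE
t=6: input=1 -> V=6
t=7: input=0 -> V=3
t=8: input=4 -> V=0 FIRE
t=9: input=0 -> V=0
t=10: input=3 -> V=0 FIRE
t=11: input=3 -> V=0 FIRE
t=12: input=0 -> V=0

Answer: 6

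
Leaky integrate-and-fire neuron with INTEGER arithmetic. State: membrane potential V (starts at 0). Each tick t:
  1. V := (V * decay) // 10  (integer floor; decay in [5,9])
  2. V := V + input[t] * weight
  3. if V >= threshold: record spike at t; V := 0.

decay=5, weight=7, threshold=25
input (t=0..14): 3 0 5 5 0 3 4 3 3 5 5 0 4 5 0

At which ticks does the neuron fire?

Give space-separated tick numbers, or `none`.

Answer: 2 3 6 8 9 10 12 13

Derivation:
t=0: input=3 -> V=21
t=1: input=0 -> V=10
t=2: input=5 -> V=0 FIRE
t=3: input=5 -> V=0 FIRE
t=4: input=0 -> V=0
t=5: input=3 -> V=21
t=6: input=4 -> V=0 FIRE
t=7: input=3 -> V=21
t=8: input=3 -> V=0 FIRE
t=9: input=5 -> V=0 FIRE
t=10: input=5 -> V=0 FIRE
t=11: input=0 -> V=0
t=12: input=4 -> V=0 FIRE
t=13: input=5 -> V=0 FIRE
t=14: input=0 -> V=0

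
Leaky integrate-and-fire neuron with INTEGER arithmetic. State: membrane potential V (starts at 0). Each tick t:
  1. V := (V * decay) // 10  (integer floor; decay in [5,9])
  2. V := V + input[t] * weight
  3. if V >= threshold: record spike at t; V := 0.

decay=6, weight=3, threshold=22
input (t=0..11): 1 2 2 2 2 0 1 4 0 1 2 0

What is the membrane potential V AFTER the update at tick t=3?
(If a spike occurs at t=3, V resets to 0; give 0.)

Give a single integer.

t=0: input=1 -> V=3
t=1: input=2 -> V=7
t=2: input=2 -> V=10
t=3: input=2 -> V=12
t=4: input=2 -> V=13
t=5: input=0 -> V=7
t=6: input=1 -> V=7
t=7: input=4 -> V=16
t=8: input=0 -> V=9
t=9: input=1 -> V=8
t=10: input=2 -> V=10
t=11: input=0 -> V=6

Answer: 12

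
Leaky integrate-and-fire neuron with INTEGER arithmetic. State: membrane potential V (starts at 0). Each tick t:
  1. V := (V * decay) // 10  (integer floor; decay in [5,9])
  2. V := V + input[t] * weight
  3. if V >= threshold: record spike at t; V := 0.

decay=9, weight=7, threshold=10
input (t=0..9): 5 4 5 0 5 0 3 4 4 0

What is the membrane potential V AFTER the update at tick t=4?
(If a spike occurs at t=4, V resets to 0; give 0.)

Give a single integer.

Answer: 0

Derivation:
t=0: input=5 -> V=0 FIRE
t=1: input=4 -> V=0 FIRE
t=2: input=5 -> V=0 FIRE
t=3: input=0 -> V=0
t=4: input=5 -> V=0 FIRE
t=5: input=0 -> V=0
t=6: input=3 -> V=0 FIRE
t=7: input=4 -> V=0 FIRE
t=8: input=4 -> V=0 FIRE
t=9: input=0 -> V=0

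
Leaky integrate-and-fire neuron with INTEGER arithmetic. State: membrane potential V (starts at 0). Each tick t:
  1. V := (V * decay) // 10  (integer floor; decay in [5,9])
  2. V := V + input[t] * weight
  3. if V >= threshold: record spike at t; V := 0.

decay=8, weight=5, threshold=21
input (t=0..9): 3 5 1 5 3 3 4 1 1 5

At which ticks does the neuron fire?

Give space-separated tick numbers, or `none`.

t=0: input=3 -> V=15
t=1: input=5 -> V=0 FIRE
t=2: input=1 -> V=5
t=3: input=5 -> V=0 FIRE
t=4: input=3 -> V=15
t=5: input=3 -> V=0 FIRE
t=6: input=4 -> V=20
t=7: input=1 -> V=0 FIRE
t=8: input=1 -> V=5
t=9: input=5 -> V=0 FIRE

Answer: 1 3 5 7 9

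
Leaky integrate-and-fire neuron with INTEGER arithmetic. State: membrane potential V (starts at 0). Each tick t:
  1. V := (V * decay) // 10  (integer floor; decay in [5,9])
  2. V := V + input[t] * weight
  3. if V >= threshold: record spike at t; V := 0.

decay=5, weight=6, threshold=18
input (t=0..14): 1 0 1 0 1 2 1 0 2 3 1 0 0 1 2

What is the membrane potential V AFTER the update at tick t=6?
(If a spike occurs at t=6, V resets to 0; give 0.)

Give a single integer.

t=0: input=1 -> V=6
t=1: input=0 -> V=3
t=2: input=1 -> V=7
t=3: input=0 -> V=3
t=4: input=1 -> V=7
t=5: input=2 -> V=15
t=6: input=1 -> V=13
t=7: input=0 -> V=6
t=8: input=2 -> V=15
t=9: input=3 -> V=0 FIRE
t=10: input=1 -> V=6
t=11: input=0 -> V=3
t=12: input=0 -> V=1
t=13: input=1 -> V=6
t=14: input=2 -> V=15

Answer: 13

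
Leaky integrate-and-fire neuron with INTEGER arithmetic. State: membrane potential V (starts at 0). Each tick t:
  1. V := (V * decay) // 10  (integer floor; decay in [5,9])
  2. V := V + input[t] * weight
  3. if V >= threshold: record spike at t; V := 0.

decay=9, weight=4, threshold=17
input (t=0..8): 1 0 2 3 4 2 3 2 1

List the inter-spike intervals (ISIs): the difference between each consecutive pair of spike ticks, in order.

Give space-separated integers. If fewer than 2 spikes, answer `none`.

t=0: input=1 -> V=4
t=1: input=0 -> V=3
t=2: input=2 -> V=10
t=3: input=3 -> V=0 FIRE
t=4: input=4 -> V=16
t=5: input=2 -> V=0 FIRE
t=6: input=3 -> V=12
t=7: input=2 -> V=0 FIRE
t=8: input=1 -> V=4

Answer: 2 2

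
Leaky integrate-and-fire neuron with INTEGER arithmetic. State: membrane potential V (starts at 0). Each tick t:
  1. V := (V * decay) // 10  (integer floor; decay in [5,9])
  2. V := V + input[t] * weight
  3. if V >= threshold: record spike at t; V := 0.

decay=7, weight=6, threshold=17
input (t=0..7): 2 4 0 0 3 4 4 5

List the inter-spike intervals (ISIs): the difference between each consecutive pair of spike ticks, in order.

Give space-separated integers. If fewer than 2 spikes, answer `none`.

t=0: input=2 -> V=12
t=1: input=4 -> V=0 FIRE
t=2: input=0 -> V=0
t=3: input=0 -> V=0
t=4: input=3 -> V=0 FIRE
t=5: input=4 -> V=0 FIRE
t=6: input=4 -> V=0 FIRE
t=7: input=5 -> V=0 FIRE

Answer: 3 1 1 1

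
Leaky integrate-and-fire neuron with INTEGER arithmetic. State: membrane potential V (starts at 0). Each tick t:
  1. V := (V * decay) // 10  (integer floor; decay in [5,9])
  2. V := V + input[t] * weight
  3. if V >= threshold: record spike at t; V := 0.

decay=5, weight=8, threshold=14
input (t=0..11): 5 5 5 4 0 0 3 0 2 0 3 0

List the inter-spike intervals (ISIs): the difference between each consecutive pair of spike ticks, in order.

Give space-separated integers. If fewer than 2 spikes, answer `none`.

t=0: input=5 -> V=0 FIRE
t=1: input=5 -> V=0 FIRE
t=2: input=5 -> V=0 FIRE
t=3: input=4 -> V=0 FIRE
t=4: input=0 -> V=0
t=5: input=0 -> V=0
t=6: input=3 -> V=0 FIRE
t=7: input=0 -> V=0
t=8: input=2 -> V=0 FIRE
t=9: input=0 -> V=0
t=10: input=3 -> V=0 FIRE
t=11: input=0 -> V=0

Answer: 1 1 1 3 2 2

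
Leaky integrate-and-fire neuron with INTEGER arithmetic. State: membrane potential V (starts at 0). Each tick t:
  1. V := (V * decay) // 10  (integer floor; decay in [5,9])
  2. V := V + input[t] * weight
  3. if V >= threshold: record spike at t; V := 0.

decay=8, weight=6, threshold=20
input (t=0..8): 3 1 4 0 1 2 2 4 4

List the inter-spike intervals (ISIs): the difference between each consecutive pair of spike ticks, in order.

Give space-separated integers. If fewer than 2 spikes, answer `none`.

t=0: input=3 -> V=18
t=1: input=1 -> V=0 FIRE
t=2: input=4 -> V=0 FIRE
t=3: input=0 -> V=0
t=4: input=1 -> V=6
t=5: input=2 -> V=16
t=6: input=2 -> V=0 FIRE
t=7: input=4 -> V=0 FIRE
t=8: input=4 -> V=0 FIRE

Answer: 1 4 1 1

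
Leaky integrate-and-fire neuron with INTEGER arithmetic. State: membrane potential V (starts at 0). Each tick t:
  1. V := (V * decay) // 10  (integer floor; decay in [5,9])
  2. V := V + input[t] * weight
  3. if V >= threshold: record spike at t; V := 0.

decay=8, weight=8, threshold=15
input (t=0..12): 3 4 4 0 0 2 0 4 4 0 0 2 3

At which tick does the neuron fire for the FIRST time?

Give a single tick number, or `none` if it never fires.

Answer: 0

Derivation:
t=0: input=3 -> V=0 FIRE
t=1: input=4 -> V=0 FIRE
t=2: input=4 -> V=0 FIRE
t=3: input=0 -> V=0
t=4: input=0 -> V=0
t=5: input=2 -> V=0 FIRE
t=6: input=0 -> V=0
t=7: input=4 -> V=0 FIRE
t=8: input=4 -> V=0 FIRE
t=9: input=0 -> V=0
t=10: input=0 -> V=0
t=11: input=2 -> V=0 FIRE
t=12: input=3 -> V=0 FIRE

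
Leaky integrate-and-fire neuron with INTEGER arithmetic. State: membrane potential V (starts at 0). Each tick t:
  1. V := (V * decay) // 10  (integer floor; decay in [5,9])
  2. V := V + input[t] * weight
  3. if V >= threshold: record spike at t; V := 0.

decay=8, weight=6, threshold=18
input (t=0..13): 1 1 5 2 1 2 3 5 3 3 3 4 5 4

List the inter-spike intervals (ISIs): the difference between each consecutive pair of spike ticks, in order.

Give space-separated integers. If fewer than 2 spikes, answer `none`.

Answer: 3 1 1 1 1 1 1 1 1

Derivation:
t=0: input=1 -> V=6
t=1: input=1 -> V=10
t=2: input=5 -> V=0 FIRE
t=3: input=2 -> V=12
t=4: input=1 -> V=15
t=5: input=2 -> V=0 FIRE
t=6: input=3 -> V=0 FIRE
t=7: input=5 -> V=0 FIRE
t=8: input=3 -> V=0 FIRE
t=9: input=3 -> V=0 FIRE
t=10: input=3 -> V=0 FIRE
t=11: input=4 -> V=0 FIRE
t=12: input=5 -> V=0 FIRE
t=13: input=4 -> V=0 FIRE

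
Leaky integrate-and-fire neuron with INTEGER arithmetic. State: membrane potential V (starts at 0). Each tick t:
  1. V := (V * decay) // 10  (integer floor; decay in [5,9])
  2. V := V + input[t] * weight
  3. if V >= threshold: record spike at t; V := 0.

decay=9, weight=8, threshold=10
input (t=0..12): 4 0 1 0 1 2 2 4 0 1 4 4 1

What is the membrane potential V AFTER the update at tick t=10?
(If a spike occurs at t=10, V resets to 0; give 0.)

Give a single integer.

Answer: 0

Derivation:
t=0: input=4 -> V=0 FIRE
t=1: input=0 -> V=0
t=2: input=1 -> V=8
t=3: input=0 -> V=7
t=4: input=1 -> V=0 FIRE
t=5: input=2 -> V=0 FIRE
t=6: input=2 -> V=0 FIRE
t=7: input=4 -> V=0 FIRE
t=8: input=0 -> V=0
t=9: input=1 -> V=8
t=10: input=4 -> V=0 FIRE
t=11: input=4 -> V=0 FIRE
t=12: input=1 -> V=8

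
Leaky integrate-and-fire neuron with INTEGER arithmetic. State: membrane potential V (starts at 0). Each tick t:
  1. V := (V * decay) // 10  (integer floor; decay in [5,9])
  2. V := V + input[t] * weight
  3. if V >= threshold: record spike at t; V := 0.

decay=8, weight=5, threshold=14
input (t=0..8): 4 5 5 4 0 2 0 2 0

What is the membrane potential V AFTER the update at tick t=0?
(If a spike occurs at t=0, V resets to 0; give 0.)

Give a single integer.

t=0: input=4 -> V=0 FIRE
t=1: input=5 -> V=0 FIRE
t=2: input=5 -> V=0 FIRE
t=3: input=4 -> V=0 FIRE
t=4: input=0 -> V=0
t=5: input=2 -> V=10
t=6: input=0 -> V=8
t=7: input=2 -> V=0 FIRE
t=8: input=0 -> V=0

Answer: 0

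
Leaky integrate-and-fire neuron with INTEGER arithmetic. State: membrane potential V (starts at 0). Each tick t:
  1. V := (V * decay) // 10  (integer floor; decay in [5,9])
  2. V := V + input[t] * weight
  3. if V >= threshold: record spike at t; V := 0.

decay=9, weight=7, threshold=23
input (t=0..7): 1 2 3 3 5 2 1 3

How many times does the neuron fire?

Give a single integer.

Answer: 3

Derivation:
t=0: input=1 -> V=7
t=1: input=2 -> V=20
t=2: input=3 -> V=0 FIRE
t=3: input=3 -> V=21
t=4: input=5 -> V=0 FIRE
t=5: input=2 -> V=14
t=6: input=1 -> V=19
t=7: input=3 -> V=0 FIRE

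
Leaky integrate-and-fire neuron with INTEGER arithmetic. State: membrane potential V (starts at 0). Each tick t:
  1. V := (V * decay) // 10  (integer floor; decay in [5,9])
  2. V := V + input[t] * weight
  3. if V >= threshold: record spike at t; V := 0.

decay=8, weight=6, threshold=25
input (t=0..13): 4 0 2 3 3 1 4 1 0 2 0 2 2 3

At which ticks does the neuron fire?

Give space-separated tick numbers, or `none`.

t=0: input=4 -> V=24
t=1: input=0 -> V=19
t=2: input=2 -> V=0 FIRE
t=3: input=3 -> V=18
t=4: input=3 -> V=0 FIRE
t=5: input=1 -> V=6
t=6: input=4 -> V=0 FIRE
t=7: input=1 -> V=6
t=8: input=0 -> V=4
t=9: input=2 -> V=15
t=10: input=0 -> V=12
t=11: input=2 -> V=21
t=12: input=2 -> V=0 FIRE
t=13: input=3 -> V=18

Answer: 2 4 6 12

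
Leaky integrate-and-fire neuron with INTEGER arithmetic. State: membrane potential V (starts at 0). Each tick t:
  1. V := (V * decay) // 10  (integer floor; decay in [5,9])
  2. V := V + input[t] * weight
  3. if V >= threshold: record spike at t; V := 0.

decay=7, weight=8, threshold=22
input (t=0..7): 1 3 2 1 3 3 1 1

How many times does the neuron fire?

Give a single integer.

t=0: input=1 -> V=8
t=1: input=3 -> V=0 FIRE
t=2: input=2 -> V=16
t=3: input=1 -> V=19
t=4: input=3 -> V=0 FIRE
t=5: input=3 -> V=0 FIRE
t=6: input=1 -> V=8
t=7: input=1 -> V=13

Answer: 3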